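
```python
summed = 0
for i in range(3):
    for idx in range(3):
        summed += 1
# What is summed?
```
Trace:
  summed=0
  summed=1, i=0, idx=0
  summed=2, i=0, idx=1
  summed=3, i=0, idx=2
  summed=4, i=1, idx=0
  summed=5, i=1, idx=1
  summed=6, i=1, idx=2
  summed=7, i=2, idx=0
  summed=8, i=2, idx=1
  summed=9, i=2, idx=2

Final answer: 9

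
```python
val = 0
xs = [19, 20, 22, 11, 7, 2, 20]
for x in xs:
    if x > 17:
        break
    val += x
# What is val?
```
Trace:
  val=0
  val=0, x=19

Final answer: 0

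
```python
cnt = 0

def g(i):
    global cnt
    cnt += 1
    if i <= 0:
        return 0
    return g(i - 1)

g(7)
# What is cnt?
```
Call trace:
g(i=7)
  g(i=6)
    g(i=5)
      g(i=4)
        g(i=3)
          g(i=2)
            g(i=1)
              g(i=0)
              -> return 0
            -> return 0
          -> return 0
        -> return 0
      -> return 0
    -> return 0
  -> return 0
-> return 0

cnt is incremented once per call. g is entered once for each i = 7, 6, 5, 4, 3, 2, 1, 0 (the i <= 0 call returns without recursing), i.e. 7 + 1 calls.
cnt = 8

Final answer: 8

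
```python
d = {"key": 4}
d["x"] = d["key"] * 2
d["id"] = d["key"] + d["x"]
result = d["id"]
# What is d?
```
Trace:
  d={'key': 4}
  d={'key': 4, 'x': 8}
  d={'key': 4, 'x': 8, 'id': 12}
  d={'key': 4, 'x': 8, 'id': 12}, result=12

Final answer: {'key': 4, 'x': 8, 'id': 12}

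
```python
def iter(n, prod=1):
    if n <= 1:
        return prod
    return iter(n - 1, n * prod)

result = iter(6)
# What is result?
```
Call trace:
iter(n=6, prod=1)
  iter(n=5, prod=6)
    iter(n=4, prod=30)
      iter(n=3, prod=120)
        iter(n=2, prod=360)
          iter(n=1, prod=720)
          -> return 720
        -> return 720
      -> return 720
    -> return 720
  -> return 720
-> return 720

Final answer: 720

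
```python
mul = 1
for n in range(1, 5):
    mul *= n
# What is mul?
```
Trace:
  mul=1
  mul=1, n=1
  mul=2, n=2
  mul=6, n=3
  mul=24, n=4

Final answer: 24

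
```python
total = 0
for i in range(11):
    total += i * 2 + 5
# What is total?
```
Trace:
  total=0
  total=5, i=0
  total=12, i=1
  total=21, i=2
  total=32, i=3
  total=45, i=4
  total=60, i=5
  total=77, i=6
  total=96, i=7
  total=117, i=8
  total=140, i=9
  total=165, i=10

Final answer: 165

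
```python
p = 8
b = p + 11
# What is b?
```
Trace:
  p=8
  p=8, b=19

Final answer: 19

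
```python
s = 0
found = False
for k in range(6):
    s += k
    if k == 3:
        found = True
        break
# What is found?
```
Trace:
  s=0
  s=0, found=False
  s=0, found=False, k=0
  s=1, found=False, k=1
  s=3, found=False, k=2
  s=6, found=True, k=3

Final answer: True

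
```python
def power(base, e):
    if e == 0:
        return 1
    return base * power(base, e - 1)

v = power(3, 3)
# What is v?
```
Call trace:
power(base=3, e=3)
  power(base=3, e=2)
    power(base=3, e=1)
      power(base=3, e=0)
      -> return 1
    -> return 3
  -> return 9
-> return 27

Final answer: 27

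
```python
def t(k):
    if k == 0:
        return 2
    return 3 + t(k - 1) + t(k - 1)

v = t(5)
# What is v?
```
Call trace (a repeated sub-call is expanded the first time; later identical calls just restate its return value):
t(k=5)
  t(k=4)
    t(k=3)
      t(k=2)
        t(k=1)
          t(k=0)
          -> return 2
          t(k=0)
          -> return 2
        -> return 7
        t(k=1) -> return 7  (same call as traced above)
      -> return 17
      t(k=2) -> return 17  (same call as traced above)
    -> return 37
    t(k=3) -> return 37  (same call as traced above)
  -> return 77
  t(k=4) -> return 77  (same call as traced above)
-> return 157

Final answer: 157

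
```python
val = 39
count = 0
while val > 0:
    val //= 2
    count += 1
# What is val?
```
Trace:
  val=39
  val=39, count=0
  val=19, count=1
  val=9, count=2
  val=4, count=3
  val=2, count=4
  val=1, count=5
  val=0, count=6

Final answer: 0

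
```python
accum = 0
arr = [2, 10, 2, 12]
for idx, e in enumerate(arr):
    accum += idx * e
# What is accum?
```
Trace:
  accum=0
  accum=0, idx=0, e=2
  accum=10, idx=1, e=10
  accum=14, idx=2, e=2
  accum=50, idx=3, e=12

Final answer: 50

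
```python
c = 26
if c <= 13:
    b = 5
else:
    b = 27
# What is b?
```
Trace:
  c=26
  c=26, b=27

Final answer: 27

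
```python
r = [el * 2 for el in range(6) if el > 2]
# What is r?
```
Trace:
  el=0
  el=1
  el=2
  el=3
  el=4
  el=5
  r=[6, 8, 10]

Final answer: [6, 8, 10]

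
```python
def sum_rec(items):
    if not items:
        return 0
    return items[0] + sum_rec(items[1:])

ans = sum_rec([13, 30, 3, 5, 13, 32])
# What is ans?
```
Call trace:
sum_rec(items=[13, 30, 3, 5, 13, 32])
  sum_rec(items=[30, 3, 5, 13, 32])
    sum_rec(items=[3, 5, 13, 32])
      sum_rec(items=[5, 13, 32])
        sum_rec(items=[13, 32])
          sum_rec(items=[32])
            sum_rec(items=[])
            -> return 0
          -> return 32
        -> return 45
      -> return 50
    -> return 53
  -> return 83
-> return 96

Final answer: 96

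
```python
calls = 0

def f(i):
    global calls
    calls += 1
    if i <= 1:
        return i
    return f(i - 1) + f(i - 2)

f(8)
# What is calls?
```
Call trace (a repeated sub-call is expanded the first time; later identical calls just restate its return value):
f(i=8)
  f(i=7)
    f(i=6)
      f(i=5)
        f(i=4)
          f(i=3)
            f(i=2)
              f(i=1)
              -> return 1
              f(i=0)
              -> return 0
            -> return 1
            f(i=1)
            -> return 1
          -> return 2
          f(i=2) -> return 1  (same call as traced above)
        -> return 3
        f(i=3) -> return 2  (same call as traced above)
      -> return 5
      f(i=4) -> return 3  (same call as traced above)
    -> return 8
    f(i=5) -> return 5  (same call as traced above)
  -> return 13
  f(i=6) -> return 8  (same call as traced above)
-> return 21

calls is incremented once per call, so count the calls in each subtree. Let C(i) = number of calls made by f(i).
C(0) = C(1) = 1 (base case, no recursion); C(i) = 1 + C(i - 1) + C(i - 2) otherwise.
C(2) = 1 + C(1) + C(0) = 1 + 1 + 1 = 3
C(3) = 1 + C(2) + C(1) = 1 + 3 + 1 = 5
C(4) = 1 + C(3) + C(2) = 1 + 5 + 3 = 9
C(5) = 1 + C(4) + C(3) = 1 + 9 + 5 = 15
C(6) = 1 + C(5) + C(4) = 1 + 15 + 9 = 25
C(7) = 1 + C(6) + C(5) = 1 + 25 + 15 = 41
C(8) = 1 + C(7) + C(6) = 1 + 41 + 25 = 67
calls = C(8) = 67

Final answer: 67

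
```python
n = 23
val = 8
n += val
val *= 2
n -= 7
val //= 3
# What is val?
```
Trace:
  n=23
  n=23, val=8
  n=31, val=8
  n=31, val=16
  n=24, val=16
  n=24, val=5

Final answer: 5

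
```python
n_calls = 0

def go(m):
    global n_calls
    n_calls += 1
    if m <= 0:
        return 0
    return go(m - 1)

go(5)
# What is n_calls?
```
Call trace:
go(m=5)
  go(m=4)
    go(m=3)
      go(m=2)
        go(m=1)
          go(m=0)
          -> return 0
        -> return 0
      -> return 0
    -> return 0
  -> return 0
-> return 0

n_calls is incremented once per call. go is entered once for each m = 5, 4, 3, 2, 1, 0 (the m <= 0 call returns without recursing), i.e. 5 + 1 calls.
n_calls = 6

Final answer: 6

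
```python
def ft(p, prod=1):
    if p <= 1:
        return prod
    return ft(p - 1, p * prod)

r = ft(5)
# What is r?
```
Call trace:
ft(p=5, prod=1)
  ft(p=4, prod=5)
    ft(p=3, prod=20)
      ft(p=2, prod=60)
        ft(p=1, prod=120)
        -> return 120
      -> return 120
    -> return 120
  -> return 120
-> return 120

Final answer: 120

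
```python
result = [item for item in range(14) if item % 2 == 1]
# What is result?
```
Trace:
  item=0
  item=1
  item=2
  item=3
  item=4
  item=5
  item=6
  item=7
  item=8
  item=9
  item=10
  item=11
  item=12
  item=13
  result=[1, 3, 5, 7, 9, 11, 13]

Final answer: [1, 3, 5, 7, 9, 11, 13]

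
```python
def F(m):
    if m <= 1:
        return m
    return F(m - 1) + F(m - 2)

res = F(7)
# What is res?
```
Call trace (a repeated sub-call is expanded the first time; later identical calls just restate its return value):
F(m=7)
  F(m=6)
    F(m=5)
      F(m=4)
        F(m=3)
          F(m=2)
            F(m=1)
            -> return 1
            F(m=0)
            -> return 0
          -> return 1
          F(m=1)
          -> return 1
        -> return 2
        F(m=2) -> return 1  (same call as traced above)
      -> return 3
      F(m=3) -> return 2  (same call as traced above)
    -> return 5
    F(m=4) -> return 3  (same call as traced above)
  -> return 8
  F(m=5) -> return 5  (same call as traced above)
-> return 13

Final answer: 13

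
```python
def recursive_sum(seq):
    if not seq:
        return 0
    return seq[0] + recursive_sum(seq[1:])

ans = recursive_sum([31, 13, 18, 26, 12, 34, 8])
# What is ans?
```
Call trace:
recursive_sum(seq=[31, 13, 18, 26, 12, 34, 8])
  recursive_sum(seq=[13, 18, 26, 12, 34, 8])
    recursive_sum(seq=[18, 26, 12, 34, 8])
      recursive_sum(seq=[26, 12, 34, 8])
        recursive_sum(seq=[12, 34, 8])
          recursive_sum(seq=[34, 8])
            recursive_sum(seq=[8])
              recursive_sum(seq=[])
              -> return 0
            -> return 8
          -> return 42
        -> return 54
      -> return 80
    -> return 98
  -> return 111
-> return 142

Final answer: 142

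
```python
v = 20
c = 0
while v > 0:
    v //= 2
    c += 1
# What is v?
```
Trace:
  v=20
  v=20, c=0
  v=10, c=1
  v=5, c=2
  v=2, c=3
  v=1, c=4
  v=0, c=5

Final answer: 0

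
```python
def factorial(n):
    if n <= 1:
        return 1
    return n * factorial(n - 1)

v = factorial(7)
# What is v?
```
Call trace:
factorial(n=7)
  factorial(n=6)
    factorial(n=5)
      factorial(n=4)
        factorial(n=3)
          factorial(n=2)
            factorial(n=1)
            -> return 1
          -> return 2
        -> return 6
      -> return 24
    -> return 120
  -> return 720
-> return 5040

Final answer: 5040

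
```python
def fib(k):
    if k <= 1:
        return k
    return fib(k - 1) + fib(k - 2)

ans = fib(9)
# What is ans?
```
Call trace (a repeated sub-call is expanded the first time; later identical calls just restate its return value):
fib(k=9)
  fib(k=8)
    fib(k=7)
      fib(k=6)
        fib(k=5)
          fib(k=4)
            fib(k=3)
              fib(k=2)
                fib(k=1)
                -> return 1
                fib(k=0)
                -> return 0
              -> return 1
              fib(k=1)
              -> return 1
            -> return 2
            fib(k=2) -> return 1  (same call as traced above)
          -> return 3
          fib(k=3) -> return 2  (same call as traced above)
        -> return 5
        fib(k=4) -> return 3  (same call as traced above)
      -> return 8
      fib(k=5) -> return 5  (same call as traced above)
    -> return 13
    fib(k=6) -> return 8  (same call as traced above)
  -> return 21
  fib(k=7) -> return 13  (same call as traced above)
-> return 34

Final answer: 34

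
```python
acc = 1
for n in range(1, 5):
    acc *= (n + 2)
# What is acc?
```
Trace:
  acc=1
  acc=3, n=1
  acc=12, n=2
  acc=60, n=3
  acc=360, n=4

Final answer: 360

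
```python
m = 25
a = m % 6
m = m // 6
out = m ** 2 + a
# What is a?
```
Trace:
  m=25
  m=25, a=1
  m=4, a=1
  m=4, a=1, out=17

Final answer: 1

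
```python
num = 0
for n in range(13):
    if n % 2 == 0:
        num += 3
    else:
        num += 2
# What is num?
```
Trace:
  num=0
  num=3, n=0
  num=5, n=1
  num=8, n=2
  num=10, n=3
  num=13, n=4
  num=15, n=5
  num=18, n=6
  num=20, n=7
  num=23, n=8
  num=25, n=9
  num=28, n=10
  num=30, n=11
  num=33, n=12

Final answer: 33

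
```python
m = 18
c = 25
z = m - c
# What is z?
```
Trace:
  m=18
  m=18, c=25
  m=18, c=25, z=-7

Final answer: -7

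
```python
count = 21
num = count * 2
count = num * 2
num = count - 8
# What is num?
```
Trace:
  count=21
  count=21, num=42
  count=84, num=42
  count=84, num=76

Final answer: 76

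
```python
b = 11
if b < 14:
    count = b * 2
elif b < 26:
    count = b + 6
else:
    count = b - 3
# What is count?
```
Trace:
  b=11
  b=11, count=22

Final answer: 22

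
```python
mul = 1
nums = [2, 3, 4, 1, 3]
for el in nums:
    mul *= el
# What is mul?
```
Trace:
  mul=1
  mul=2, el=2
  mul=6, el=3
  mul=24, el=4
  mul=24, el=1
  mul=72, el=3

Final answer: 72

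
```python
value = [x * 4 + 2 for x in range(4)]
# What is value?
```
Trace:
  x=0
  x=1
  x=2
  x=3
  value=[2, 6, 10, 14]

Final answer: [2, 6, 10, 14]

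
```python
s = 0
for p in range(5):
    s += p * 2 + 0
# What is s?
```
Trace:
  s=0
  s=0, p=0
  s=2, p=1
  s=6, p=2
  s=12, p=3
  s=20, p=4

Final answer: 20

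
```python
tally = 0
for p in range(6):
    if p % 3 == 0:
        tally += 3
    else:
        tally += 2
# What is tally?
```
Trace:
  tally=0
  tally=3, p=0
  tally=5, p=1
  tally=7, p=2
  tally=10, p=3
  tally=12, p=4
  tally=14, p=5

Final answer: 14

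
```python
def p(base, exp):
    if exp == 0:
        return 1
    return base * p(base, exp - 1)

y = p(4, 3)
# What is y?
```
Call trace:
p(base=4, exp=3)
  p(base=4, exp=2)
    p(base=4, exp=1)
      p(base=4, exp=0)
      -> return 1
    -> return 4
  -> return 16
-> return 64

Final answer: 64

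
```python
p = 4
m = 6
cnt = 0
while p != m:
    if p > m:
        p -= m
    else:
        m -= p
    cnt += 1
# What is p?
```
Trace:
  p=4
  p=4, m=6
  p=4, m=6, cnt=0
  p=4, m=2, cnt=1
  p=2, m=2, cnt=2

Final answer: 2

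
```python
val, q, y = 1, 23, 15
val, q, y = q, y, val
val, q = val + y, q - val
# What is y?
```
Trace:
  val=1, q=23, y=15
  val=23, q=15, y=1
  val=24, q=-8, y=1

Final answer: 1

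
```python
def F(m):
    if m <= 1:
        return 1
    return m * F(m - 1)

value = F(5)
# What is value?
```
Call trace:
F(m=5)
  F(m=4)
    F(m=3)
      F(m=2)
        F(m=1)
        -> return 1
      -> return 2
    -> return 6
  -> return 24
-> return 120

Final answer: 120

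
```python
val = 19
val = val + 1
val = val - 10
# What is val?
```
Trace:
  val=19
  val=20
  val=10

Final answer: 10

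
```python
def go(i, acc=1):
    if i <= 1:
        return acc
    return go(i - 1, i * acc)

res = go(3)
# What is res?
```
Call trace:
go(i=3, acc=1)
  go(i=2, acc=3)
    go(i=1, acc=6)
    -> return 6
  -> return 6
-> return 6

Final answer: 6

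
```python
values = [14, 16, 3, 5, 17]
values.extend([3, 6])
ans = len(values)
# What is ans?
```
Trace:
  values=[14, 16, 3, 5, 17]
  values=[14, 16, 3, 5, 17, 3, 6]
  values=[14, 16, 3, 5, 17, 3, 6], ans=7

Final answer: 7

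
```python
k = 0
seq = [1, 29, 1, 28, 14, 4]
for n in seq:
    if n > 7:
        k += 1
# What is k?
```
Trace:
  k=0
  k=0, n=1
  k=1, n=29
  k=1, n=1
  k=2, n=28
  k=3, n=14
  k=3, n=4

Final answer: 3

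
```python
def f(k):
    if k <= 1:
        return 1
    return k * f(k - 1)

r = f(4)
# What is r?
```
Call trace:
f(k=4)
  f(k=3)
    f(k=2)
      f(k=1)
      -> return 1
    -> return 2
  -> return 6
-> return 24

Final answer: 24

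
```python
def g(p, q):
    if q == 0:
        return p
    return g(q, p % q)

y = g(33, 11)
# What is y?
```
Call trace:
g(p=33, q=11)
  g(p=11, q=0)
  -> return 11
-> return 11

Final answer: 11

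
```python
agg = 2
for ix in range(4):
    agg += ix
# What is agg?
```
Trace:
  agg=2
  agg=2, ix=0
  agg=3, ix=1
  agg=5, ix=2
  agg=8, ix=3

Final answer: 8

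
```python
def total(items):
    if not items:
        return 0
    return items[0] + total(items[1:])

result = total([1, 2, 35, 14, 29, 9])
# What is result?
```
Call trace:
total(items=[1, 2, 35, 14, 29, 9])
  total(items=[2, 35, 14, 29, 9])
    total(items=[35, 14, 29, 9])
      total(items=[14, 29, 9])
        total(items=[29, 9])
          total(items=[9])
            total(items=[])
            -> return 0
          -> return 9
        -> return 38
      -> return 52
    -> return 87
  -> return 89
-> return 90

Final answer: 90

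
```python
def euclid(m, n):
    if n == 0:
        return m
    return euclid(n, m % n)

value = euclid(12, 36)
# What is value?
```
Call trace:
euclid(m=12, n=36)
  euclid(m=36, n=12)
    euclid(m=12, n=0)
    -> return 12
  -> return 12
-> return 12

Final answer: 12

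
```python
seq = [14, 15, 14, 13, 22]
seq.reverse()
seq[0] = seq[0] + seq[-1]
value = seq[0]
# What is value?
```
Trace:
  seq=[14, 15, 14, 13, 22]
  seq=[22, 13, 14, 15, 14]
  seq=[36, 13, 14, 15, 14]
  seq=[36, 13, 14, 15, 14], value=36

Final answer: 36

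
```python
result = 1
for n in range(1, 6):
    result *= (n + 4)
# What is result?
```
Trace:
  result=1
  result=5, n=1
  result=30, n=2
  result=210, n=3
  result=1680, n=4
  result=15120, n=5

Final answer: 15120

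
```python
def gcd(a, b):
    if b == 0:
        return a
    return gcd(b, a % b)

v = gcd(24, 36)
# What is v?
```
Call trace:
gcd(a=24, b=36)
  gcd(a=36, b=24)
    gcd(a=24, b=12)
      gcd(a=12, b=0)
      -> return 12
    -> return 12
  -> return 12
-> return 12

Final answer: 12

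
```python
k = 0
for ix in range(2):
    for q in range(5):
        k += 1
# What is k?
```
Trace:
  k=0
  k=1, ix=0, q=0
  k=2, ix=0, q=1
  k=3, ix=0, q=2
  k=4, ix=0, q=3
  k=5, ix=0, q=4
  k=6, ix=1, q=0
  k=7, ix=1, q=1
  k=8, ix=1, q=2
  k=9, ix=1, q=3
  k=10, ix=1, q=4

Final answer: 10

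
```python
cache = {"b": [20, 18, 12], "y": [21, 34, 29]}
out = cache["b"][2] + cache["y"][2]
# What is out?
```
Trace:
  cache={'b': [20, 18, 12], 'y': [21, 34, 29]}
  cache={'b': [20, 18, 12], 'y': [21, 34, 29]}, out=41

Final answer: 41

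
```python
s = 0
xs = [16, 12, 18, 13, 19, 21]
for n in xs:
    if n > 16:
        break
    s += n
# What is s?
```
Trace:
  s=0
  s=16, n=16
  s=28, n=12
  s=28, n=18

Final answer: 28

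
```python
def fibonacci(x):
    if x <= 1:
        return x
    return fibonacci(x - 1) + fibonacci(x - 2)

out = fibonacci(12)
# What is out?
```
Call trace (a repeated sub-call is expanded the first time; later identical calls just restate its return value):
fibonacci(x=12)
  fibonacci(x=11)
    fibonacci(x=10)
      fibonacci(x=9)
        fibonacci(x=8)
          fibonacci(x=7)
            fibonacci(x=6)
              fibonacci(x=5)
                fibonacci(x=4)
                  fibonacci(x=3)
                    fibonacci(x=2)
                      fibonacci(x=1)
                      -> return 1
                      fibonacci(x=0)
                      -> return 0
                    -> return 1
                    fibonacci(x=1)
                    -> return 1
                  -> return 2
                  fibonacci(x=2) -> return 1  (same call as traced above)
                -> return 3
                fibonacci(x=3) -> return 2  (same call as traced above)
              -> return 5
              fibonacci(x=4) -> return 3  (same call as traced above)
            -> return 8
            fibonacci(x=5) -> return 5  (same call as traced above)
          -> return 13
          fibonacci(x=6) -> return 8  (same call as traced above)
        -> return 21
        fibonacci(x=7) -> return 13  (same call as traced above)
      -> return 34
      fibonacci(x=8) -> return 21  (same call as traced above)
    -> return 55
    fibonacci(x=9) -> return 34  (same call as traced above)
  -> return 89
  fibonacci(x=10) -> return 55  (same call as traced above)
-> return 144

Final answer: 144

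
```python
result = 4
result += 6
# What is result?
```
Trace:
  result=4
  result=10

Final answer: 10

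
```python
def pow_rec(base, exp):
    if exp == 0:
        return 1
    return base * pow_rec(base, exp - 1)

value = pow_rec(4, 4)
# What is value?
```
Call trace:
pow_rec(base=4, exp=4)
  pow_rec(base=4, exp=3)
    pow_rec(base=4, exp=2)
      pow_rec(base=4, exp=1)
        pow_rec(base=4, exp=0)
        -> return 1
      -> return 4
    -> return 16
  -> return 64
-> return 256

Final answer: 256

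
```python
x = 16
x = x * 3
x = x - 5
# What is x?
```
Trace:
  x=16
  x=48
  x=43

Final answer: 43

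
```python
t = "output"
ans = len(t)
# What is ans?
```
Trace:
  t='output'
  t='output', ans=6

Final answer: 6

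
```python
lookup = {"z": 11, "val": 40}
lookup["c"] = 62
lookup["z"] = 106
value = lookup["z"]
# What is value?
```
Trace:
  lookup={'z': 11, 'val': 40}
  lookup={'z': 11, 'val': 40, 'c': 62}
  lookup={'z': 106, 'val': 40, 'c': 62}
  lookup={'z': 106, 'val': 40, 'c': 62}, value=106

Final answer: 106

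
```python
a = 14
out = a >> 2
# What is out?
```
Trace:
  a=14
  a=14, out=3

Final answer: 3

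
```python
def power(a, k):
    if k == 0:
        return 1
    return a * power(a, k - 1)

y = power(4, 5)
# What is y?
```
Call trace:
power(a=4, k=5)
  power(a=4, k=4)
    power(a=4, k=3)
      power(a=4, k=2)
        power(a=4, k=1)
          power(a=4, k=0)
          -> return 1
        -> return 4
      -> return 16
    -> return 64
  -> return 256
-> return 1024

Final answer: 1024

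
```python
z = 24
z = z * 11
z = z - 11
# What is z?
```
Trace:
  z=24
  z=264
  z=253

Final answer: 253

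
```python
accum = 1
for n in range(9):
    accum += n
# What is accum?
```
Trace:
  accum=1
  accum=1, n=0
  accum=2, n=1
  accum=4, n=2
  accum=7, n=3
  accum=11, n=4
  accum=16, n=5
  accum=22, n=6
  accum=29, n=7
  accum=37, n=8

Final answer: 37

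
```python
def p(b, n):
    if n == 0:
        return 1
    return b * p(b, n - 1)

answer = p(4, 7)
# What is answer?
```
Call trace:
p(b=4, n=7)
  p(b=4, n=6)
    p(b=4, n=5)
      p(b=4, n=4)
        p(b=4, n=3)
          p(b=4, n=2)
            p(b=4, n=1)
              p(b=4, n=0)
              -> return 1
            -> return 4
          -> return 16
        -> return 64
      -> return 256
    -> return 1024
  -> return 4096
-> return 16384

Final answer: 16384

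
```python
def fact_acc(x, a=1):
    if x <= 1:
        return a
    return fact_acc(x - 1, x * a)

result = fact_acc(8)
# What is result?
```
Call trace:
fact_acc(x=8, a=1)
  fact_acc(x=7, a=8)
    fact_acc(x=6, a=56)
      fact_acc(x=5, a=336)
        fact_acc(x=4, a=1680)
          fact_acc(x=3, a=6720)
            fact_acc(x=2, a=20160)
              fact_acc(x=1, a=40320)
              -> return 40320
            -> return 40320
          -> return 40320
        -> return 40320
      -> return 40320
    -> return 40320
  -> return 40320
-> return 40320

Final answer: 40320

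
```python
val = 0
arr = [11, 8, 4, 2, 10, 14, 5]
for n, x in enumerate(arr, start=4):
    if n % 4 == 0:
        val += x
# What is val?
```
Trace:
  val=0
  val=11, n=4, x=11
  val=11, n=5, x=8
  val=11, n=6, x=4
  val=11, n=7, x=2
  val=21, n=8, x=10
  val=21, n=9, x=14
  val=21, n=10, x=5

Final answer: 21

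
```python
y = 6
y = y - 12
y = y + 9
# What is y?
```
Trace:
  y=6
  y=-6
  y=3

Final answer: 3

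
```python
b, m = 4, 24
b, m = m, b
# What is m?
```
Trace:
  b=4, m=24
  b=24, m=4

Final answer: 4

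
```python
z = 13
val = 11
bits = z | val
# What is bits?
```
Trace:
  z=13
  z=13, val=11
  z=13, val=11, bits=15

Final answer: 15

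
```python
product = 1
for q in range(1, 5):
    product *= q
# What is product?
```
Trace:
  product=1
  product=1, q=1
  product=2, q=2
  product=6, q=3
  product=24, q=4

Final answer: 24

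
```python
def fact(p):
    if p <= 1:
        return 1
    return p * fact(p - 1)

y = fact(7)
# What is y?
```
Call trace:
fact(p=7)
  fact(p=6)
    fact(p=5)
      fact(p=4)
        fact(p=3)
          fact(p=2)
            fact(p=1)
            -> return 1
          -> return 2
        -> return 6
      -> return 24
    -> return 120
  -> return 720
-> return 5040

Final answer: 5040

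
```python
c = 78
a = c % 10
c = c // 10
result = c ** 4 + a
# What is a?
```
Trace:
  c=78
  c=78, a=8
  c=7, a=8
  c=7, a=8, result=2409

Final answer: 8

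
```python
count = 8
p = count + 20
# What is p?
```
Trace:
  count=8
  count=8, p=28

Final answer: 28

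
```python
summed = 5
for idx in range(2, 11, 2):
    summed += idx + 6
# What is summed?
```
Trace:
  summed=5
  summed=13, idx=2
  summed=23, idx=4
  summed=35, idx=6
  summed=49, idx=8
  summed=65, idx=10

Final answer: 65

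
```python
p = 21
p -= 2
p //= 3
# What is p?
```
Trace:
  p=21
  p=19
  p=6

Final answer: 6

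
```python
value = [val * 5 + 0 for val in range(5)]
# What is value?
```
Trace:
  val=0
  val=1
  val=2
  val=3
  val=4
  value=[0, 5, 10, 15, 20]

Final answer: [0, 5, 10, 15, 20]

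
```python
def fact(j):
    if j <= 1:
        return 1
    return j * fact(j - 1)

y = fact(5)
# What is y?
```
Call trace:
fact(j=5)
  fact(j=4)
    fact(j=3)
      fact(j=2)
        fact(j=1)
        -> return 1
      -> return 2
    -> return 6
  -> return 24
-> return 120

Final answer: 120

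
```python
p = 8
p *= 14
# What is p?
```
Trace:
  p=8
  p=112

Final answer: 112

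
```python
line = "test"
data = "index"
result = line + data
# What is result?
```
Trace:
  line='test'
  line='test', data='index'
  line='test', data='index', result='testindex'

Final answer: 'testindex'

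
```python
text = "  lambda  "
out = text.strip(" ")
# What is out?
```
Trace:
  text='  lambda  '
  text='  lambda  ', out='lambda'

Final answer: 'lambda'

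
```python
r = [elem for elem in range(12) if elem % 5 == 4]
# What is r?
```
Trace:
  elem=0
  elem=1
  elem=2
  elem=3
  elem=4
  elem=5
  elem=6
  elem=7
  elem=8
  elem=9
  elem=10
  elem=11
  r=[4, 9]

Final answer: [4, 9]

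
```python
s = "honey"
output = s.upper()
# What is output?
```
Trace:
  s='honey'
  s='honey', output='HONEY'

Final answer: 'HONEY'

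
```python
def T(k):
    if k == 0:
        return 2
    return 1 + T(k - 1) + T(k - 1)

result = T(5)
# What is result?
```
Call trace (a repeated sub-call is expanded the first time; later identical calls just restate its return value):
T(k=5)
  T(k=4)
    T(k=3)
      T(k=2)
        T(k=1)
          T(k=0)
          -> return 2
          T(k=0)
          -> return 2
        -> return 5
        T(k=1) -> return 5  (same call as traced above)
      -> return 11
      T(k=2) -> return 11  (same call as traced above)
    -> return 23
    T(k=3) -> return 23  (same call as traced above)
  -> return 47
  T(k=4) -> return 47  (same call as traced above)
-> return 95

Final answer: 95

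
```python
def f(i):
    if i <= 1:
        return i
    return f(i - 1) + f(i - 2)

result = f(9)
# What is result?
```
Call trace (a repeated sub-call is expanded the first time; later identical calls just restate its return value):
f(i=9)
  f(i=8)
    f(i=7)
      f(i=6)
        f(i=5)
          f(i=4)
            f(i=3)
              f(i=2)
                f(i=1)
                -> return 1
                f(i=0)
                -> return 0
              -> return 1
              f(i=1)
              -> return 1
            -> return 2
            f(i=2) -> return 1  (same call as traced above)
          -> return 3
          f(i=3) -> return 2  (same call as traced above)
        -> return 5
        f(i=4) -> return 3  (same call as traced above)
      -> return 8
      f(i=5) -> return 5  (same call as traced above)
    -> return 13
    f(i=6) -> return 8  (same call as traced above)
  -> return 21
  f(i=7) -> return 13  (same call as traced above)
-> return 34

Final answer: 34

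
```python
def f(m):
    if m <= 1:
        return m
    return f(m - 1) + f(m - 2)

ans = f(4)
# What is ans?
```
Call trace (a repeated sub-call is expanded the first time; later identical calls just restate its return value):
f(m=4)
  f(m=3)
    f(m=2)
      f(m=1)
      -> return 1
      f(m=0)
      -> return 0
    -> return 1
    f(m=1)
    -> return 1
  -> return 2
  f(m=2) -> return 1  (same call as traced above)
-> return 3

Final answer: 3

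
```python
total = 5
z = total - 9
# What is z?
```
Trace:
  total=5
  total=5, z=-4

Final answer: -4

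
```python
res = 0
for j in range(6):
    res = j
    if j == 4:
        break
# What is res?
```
Trace:
  res=0
  res=0, j=0
  res=1, j=1
  res=2, j=2
  res=3, j=3
  res=4, j=4

Final answer: 4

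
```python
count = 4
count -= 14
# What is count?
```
Trace:
  count=4
  count=-10

Final answer: -10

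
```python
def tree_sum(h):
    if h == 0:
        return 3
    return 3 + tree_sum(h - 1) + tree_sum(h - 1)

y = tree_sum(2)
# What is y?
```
Call trace (a repeated sub-call is expanded the first time; later identical calls just restate its return value):
tree_sum(h=2)
  tree_sum(h=1)
    tree_sum(h=0)
    -> return 3
    tree_sum(h=0)
    -> return 3
  -> return 9
  tree_sum(h=1) -> return 9  (same call as traced above)
-> return 21

Final answer: 21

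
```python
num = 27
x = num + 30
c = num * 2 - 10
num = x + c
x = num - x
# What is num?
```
Trace:
  num=27
  num=27, x=57
  num=27, x=57, c=44
  num=101, x=57, c=44
  num=101, x=44, c=44

Final answer: 101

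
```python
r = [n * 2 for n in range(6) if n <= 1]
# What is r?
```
Trace:
  n=0
  n=1
  n=2
  n=3
  n=4
  n=5
  r=[0, 2]

Final answer: [0, 2]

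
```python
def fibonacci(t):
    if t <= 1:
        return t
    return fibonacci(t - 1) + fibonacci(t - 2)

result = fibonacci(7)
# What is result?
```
Call trace (a repeated sub-call is expanded the first time; later identical calls just restate its return value):
fibonacci(t=7)
  fibonacci(t=6)
    fibonacci(t=5)
      fibonacci(t=4)
        fibonacci(t=3)
          fibonacci(t=2)
            fibonacci(t=1)
            -> return 1
            fibonacci(t=0)
            -> return 0
          -> return 1
          fibonacci(t=1)
          -> return 1
        -> return 2
        fibonacci(t=2) -> return 1  (same call as traced above)
      -> return 3
      fibonacci(t=3) -> return 2  (same call as traced above)
    -> return 5
    fibonacci(t=4) -> return 3  (same call as traced above)
  -> return 8
  fibonacci(t=5) -> return 5  (same call as traced above)
-> return 13

Final answer: 13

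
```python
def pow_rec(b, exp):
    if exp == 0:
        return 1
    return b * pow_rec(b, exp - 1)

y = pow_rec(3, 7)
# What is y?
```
Call trace:
pow_rec(b=3, exp=7)
  pow_rec(b=3, exp=6)
    pow_rec(b=3, exp=5)
      pow_rec(b=3, exp=4)
        pow_rec(b=3, exp=3)
          pow_rec(b=3, exp=2)
            pow_rec(b=3, exp=1)
              pow_rec(b=3, exp=0)
              -> return 1
            -> return 3
          -> return 9
        -> return 27
      -> return 81
    -> return 243
  -> return 729
-> return 2187

Final answer: 2187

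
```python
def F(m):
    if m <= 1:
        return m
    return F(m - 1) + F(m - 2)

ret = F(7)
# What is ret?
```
Call trace (a repeated sub-call is expanded the first time; later identical calls just restate its return value):
F(m=7)
  F(m=6)
    F(m=5)
      F(m=4)
        F(m=3)
          F(m=2)
            F(m=1)
            -> return 1
            F(m=0)
            -> return 0
          -> return 1
          F(m=1)
          -> return 1
        -> return 2
        F(m=2) -> return 1  (same call as traced above)
      -> return 3
      F(m=3) -> return 2  (same call as traced above)
    -> return 5
    F(m=4) -> return 3  (same call as traced above)
  -> return 8
  F(m=5) -> return 5  (same call as traced above)
-> return 13

Final answer: 13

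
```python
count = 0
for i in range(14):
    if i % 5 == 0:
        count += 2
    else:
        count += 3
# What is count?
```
Trace:
  count=0
  count=2, i=0
  count=5, i=1
  count=8, i=2
  count=11, i=3
  count=14, i=4
  count=16, i=5
  count=19, i=6
  count=22, i=7
  count=25, i=8
  count=28, i=9
  count=30, i=10
  count=33, i=11
  count=36, i=12
  count=39, i=13

Final answer: 39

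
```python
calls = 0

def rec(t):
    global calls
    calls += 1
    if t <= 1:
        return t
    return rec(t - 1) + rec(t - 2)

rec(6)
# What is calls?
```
Call trace (a repeated sub-call is expanded the first time; later identical calls just restate its return value):
rec(t=6)
  rec(t=5)
    rec(t=4)
      rec(t=3)
        rec(t=2)
          rec(t=1)
          -> return 1
          rec(t=0)
          -> return 0
        -> return 1
        rec(t=1)
        -> return 1
      -> return 2
      rec(t=2) -> return 1  (same call as traced above)
    -> return 3
    rec(t=3) -> return 2  (same call as traced above)
  -> return 5
  rec(t=4) -> return 3  (same call as traced above)
-> return 8

calls is incremented once per call, so count the calls in each subtree. Let C(t) = number of calls made by rec(t).
C(0) = C(1) = 1 (base case, no recursion); C(t) = 1 + C(t - 1) + C(t - 2) otherwise.
C(2) = 1 + C(1) + C(0) = 1 + 1 + 1 = 3
C(3) = 1 + C(2) + C(1) = 1 + 3 + 1 = 5
C(4) = 1 + C(3) + C(2) = 1 + 5 + 3 = 9
C(5) = 1 + C(4) + C(3) = 1 + 9 + 5 = 15
C(6) = 1 + C(5) + C(4) = 1 + 15 + 9 = 25
calls = C(6) = 25

Final answer: 25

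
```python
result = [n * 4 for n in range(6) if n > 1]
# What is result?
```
Trace:
  n=0
  n=1
  n=2
  n=3
  n=4
  n=5
  result=[8, 12, 16, 20]

Final answer: [8, 12, 16, 20]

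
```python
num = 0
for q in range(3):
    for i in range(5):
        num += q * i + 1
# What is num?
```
Trace:
  num=0
  num=1, q=0, i=0
  num=2, q=0, i=1
  num=3, q=0, i=2
  num=4, q=0, i=3
  num=5, q=0, i=4
  num=6, q=1, i=0
  num=8, q=1, i=1
  num=11, q=1, i=2
  num=15, q=1, i=3
  num=20, q=1, i=4
  num=21, q=2, i=0
  num=24, q=2, i=1
  num=29, q=2, i=2
  num=36, q=2, i=3
  num=45, q=2, i=4

Final answer: 45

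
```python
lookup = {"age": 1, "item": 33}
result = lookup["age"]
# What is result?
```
Trace:
  lookup={'age': 1, 'item': 33}
  lookup={'age': 1, 'item': 33}, result=1

Final answer: 1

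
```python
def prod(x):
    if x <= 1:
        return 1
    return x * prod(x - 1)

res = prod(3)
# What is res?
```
Call trace:
prod(x=3)
  prod(x=2)
    prod(x=1)
    -> return 1
  -> return 2
-> return 6

Final answer: 6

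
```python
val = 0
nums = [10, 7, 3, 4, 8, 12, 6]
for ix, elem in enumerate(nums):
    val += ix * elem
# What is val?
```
Trace:
  val=0
  val=0, ix=0, elem=10
  val=7, ix=1, elem=7
  val=13, ix=2, elem=3
  val=25, ix=3, elem=4
  val=57, ix=4, elem=8
  val=117, ix=5, elem=12
  val=153, ix=6, elem=6

Final answer: 153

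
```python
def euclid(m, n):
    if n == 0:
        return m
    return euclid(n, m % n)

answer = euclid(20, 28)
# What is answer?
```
Call trace:
euclid(m=20, n=28)
  euclid(m=28, n=20)
    euclid(m=20, n=8)
      euclid(m=8, n=4)
        euclid(m=4, n=0)
        -> return 4
      -> return 4
    -> return 4
  -> return 4
-> return 4

Final answer: 4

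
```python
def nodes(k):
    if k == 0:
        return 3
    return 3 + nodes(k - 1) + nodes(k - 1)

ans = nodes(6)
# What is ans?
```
Call trace (a repeated sub-call is expanded the first time; later identical calls just restate its return value):
nodes(k=6)
  nodes(k=5)
    nodes(k=4)
      nodes(k=3)
        nodes(k=2)
          nodes(k=1)
            nodes(k=0)
            -> return 3
            nodes(k=0)
            -> return 3
          -> return 9
          nodes(k=1) -> return 9  (same call as traced above)
        -> return 21
        nodes(k=2) -> return 21  (same call as traced above)
      -> return 45
      nodes(k=3) -> return 45  (same call as traced above)
    -> return 93
    nodes(k=4) -> return 93  (same call as traced above)
  -> return 189
  nodes(k=5) -> return 189  (same call as traced above)
-> return 381

Final answer: 381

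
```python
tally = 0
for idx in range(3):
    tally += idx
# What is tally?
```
Trace:
  tally=0
  tally=0, idx=0
  tally=1, idx=1
  tally=3, idx=2

Final answer: 3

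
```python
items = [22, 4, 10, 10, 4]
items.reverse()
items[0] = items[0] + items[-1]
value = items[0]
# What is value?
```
Trace:
  items=[22, 4, 10, 10, 4]
  items=[4, 10, 10, 4, 22]
  items=[26, 10, 10, 4, 22]
  items=[26, 10, 10, 4, 22], value=26

Final answer: 26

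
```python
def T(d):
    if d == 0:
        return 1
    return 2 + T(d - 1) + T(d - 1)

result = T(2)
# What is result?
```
Call trace (a repeated sub-call is expanded the first time; later identical calls just restate its return value):
T(d=2)
  T(d=1)
    T(d=0)
    -> return 1
    T(d=0)
    -> return 1
  -> return 4
  T(d=1) -> return 4  (same call as traced above)
-> return 10

Final answer: 10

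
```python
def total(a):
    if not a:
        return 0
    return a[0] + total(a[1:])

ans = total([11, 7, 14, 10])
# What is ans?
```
Call trace:
total(a=[11, 7, 14, 10])
  total(a=[7, 14, 10])
    total(a=[14, 10])
      total(a=[10])
        total(a=[])
        -> return 0
      -> return 10
    -> return 24
  -> return 31
-> return 42

Final answer: 42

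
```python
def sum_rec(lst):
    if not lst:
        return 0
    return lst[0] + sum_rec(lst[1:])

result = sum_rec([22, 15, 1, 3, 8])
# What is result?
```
Call trace:
sum_rec(lst=[22, 15, 1, 3, 8])
  sum_rec(lst=[15, 1, 3, 8])
    sum_rec(lst=[1, 3, 8])
      sum_rec(lst=[3, 8])
        sum_rec(lst=[8])
          sum_rec(lst=[])
          -> return 0
        -> return 8
      -> return 11
    -> return 12
  -> return 27
-> return 49

Final answer: 49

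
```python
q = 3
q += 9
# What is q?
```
Trace:
  q=3
  q=12

Final answer: 12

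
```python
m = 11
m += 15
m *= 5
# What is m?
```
Trace:
  m=11
  m=26
  m=130

Final answer: 130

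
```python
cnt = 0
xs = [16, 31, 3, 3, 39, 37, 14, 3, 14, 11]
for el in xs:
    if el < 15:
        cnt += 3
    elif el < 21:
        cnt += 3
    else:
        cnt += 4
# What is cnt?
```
Trace:
  cnt=0
  cnt=3, el=16
  cnt=7, el=31
  cnt=10, el=3
  cnt=13, el=3
  cnt=17, el=39
  cnt=21, el=37
  cnt=24, el=14
  cnt=27, el=3
  cnt=30, el=14
  cnt=33, el=11

Final answer: 33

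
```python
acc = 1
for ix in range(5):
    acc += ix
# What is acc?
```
Trace:
  acc=1
  acc=1, ix=0
  acc=2, ix=1
  acc=4, ix=2
  acc=7, ix=3
  acc=11, ix=4

Final answer: 11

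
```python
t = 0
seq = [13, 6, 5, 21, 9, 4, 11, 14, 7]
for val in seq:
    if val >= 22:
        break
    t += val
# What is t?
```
Trace:
  t=0
  t=13, val=13
  t=19, val=6
  t=24, val=5
  t=45, val=21
  t=54, val=9
  t=58, val=4
  t=69, val=11
  t=83, val=14
  t=90, val=7

Final answer: 90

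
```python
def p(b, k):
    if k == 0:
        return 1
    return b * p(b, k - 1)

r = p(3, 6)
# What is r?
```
Call trace:
p(b=3, k=6)
  p(b=3, k=5)
    p(b=3, k=4)
      p(b=3, k=3)
        p(b=3, k=2)
          p(b=3, k=1)
            p(b=3, k=0)
            -> return 1
          -> return 3
        -> return 9
      -> return 27
    -> return 81
  -> return 243
-> return 729

Final answer: 729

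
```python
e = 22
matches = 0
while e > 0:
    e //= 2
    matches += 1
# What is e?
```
Trace:
  e=22
  e=22, matches=0
  e=11, matches=1
  e=5, matches=2
  e=2, matches=3
  e=1, matches=4
  e=0, matches=5

Final answer: 0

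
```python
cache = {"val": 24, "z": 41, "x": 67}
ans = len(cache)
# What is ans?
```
Trace:
  cache={'val': 24, 'z': 41, 'x': 67}
  cache={'val': 24, 'z': 41, 'x': 67}, ans=3

Final answer: 3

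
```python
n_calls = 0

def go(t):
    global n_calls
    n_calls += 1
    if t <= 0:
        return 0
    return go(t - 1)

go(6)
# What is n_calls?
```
Call trace:
go(t=6)
  go(t=5)
    go(t=4)
      go(t=3)
        go(t=2)
          go(t=1)
            go(t=0)
            -> return 0
          -> return 0
        -> return 0
      -> return 0
    -> return 0
  -> return 0
-> return 0

n_calls is incremented once per call. go is entered once for each t = 6, 5, 4, 3, 2, 1, 0 (the t <= 0 call returns without recursing), i.e. 6 + 1 calls.
n_calls = 7

Final answer: 7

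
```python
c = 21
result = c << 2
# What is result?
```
Trace:
  c=21
  c=21, result=84

Final answer: 84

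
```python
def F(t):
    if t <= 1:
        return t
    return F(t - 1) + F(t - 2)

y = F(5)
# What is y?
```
Call trace (a repeated sub-call is expanded the first time; later identical calls just restate its return value):
F(t=5)
  F(t=4)
    F(t=3)
      F(t=2)
        F(t=1)
        -> return 1
        F(t=0)
        -> return 0
      -> return 1
      F(t=1)
      -> return 1
    -> return 2
    F(t=2) -> return 1  (same call as traced above)
  -> return 3
  F(t=3) -> return 2  (same call as traced above)
-> return 5

Final answer: 5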